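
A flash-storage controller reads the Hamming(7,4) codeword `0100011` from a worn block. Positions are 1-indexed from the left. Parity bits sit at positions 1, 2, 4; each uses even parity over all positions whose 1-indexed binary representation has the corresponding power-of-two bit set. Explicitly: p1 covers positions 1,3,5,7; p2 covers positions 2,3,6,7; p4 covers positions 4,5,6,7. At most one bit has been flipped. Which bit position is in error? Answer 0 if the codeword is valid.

s1: b1⊕b3⊕b5⊕b7 = 0⊕0⊕0⊕1 = 1
s2: b2⊕b3⊕b6⊕b7 = 1⊕0⊕1⊕1 = 1
s4: b4⊕b5⊕b6⊕b7 = 0⊕0⊕1⊕1 = 0
Syndrome (s4...s1) = 011 → position 3.

3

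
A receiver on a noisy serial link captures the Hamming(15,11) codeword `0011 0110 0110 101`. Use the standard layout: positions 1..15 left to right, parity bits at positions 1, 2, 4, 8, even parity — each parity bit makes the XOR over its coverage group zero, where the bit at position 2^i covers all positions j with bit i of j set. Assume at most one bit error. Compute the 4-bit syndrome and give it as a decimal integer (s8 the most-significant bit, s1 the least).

s1: b1⊕b3⊕b5⊕b7⊕b9⊕b11⊕b13⊕b15 = 0⊕1⊕0⊕1⊕0⊕1⊕1⊕1 = 1
s2: b2⊕b3⊕b6⊕b7⊕b10⊕b11⊕b14⊕b15 = 0⊕1⊕1⊕1⊕1⊕1⊕0⊕1 = 0
s4: b4⊕b5⊕b6⊕b7⊕b12⊕b13⊕b14⊕b15 = 1⊕0⊕1⊕1⊕0⊕1⊕0⊕1 = 1
s8: b8⊕b9⊕b10⊕b11⊕b12⊕b13⊕b14⊕b15 = 0⊕0⊕1⊕1⊕0⊕1⊕0⊕1 = 0
Syndrome (s8...s1) = 0101 → position 5.

5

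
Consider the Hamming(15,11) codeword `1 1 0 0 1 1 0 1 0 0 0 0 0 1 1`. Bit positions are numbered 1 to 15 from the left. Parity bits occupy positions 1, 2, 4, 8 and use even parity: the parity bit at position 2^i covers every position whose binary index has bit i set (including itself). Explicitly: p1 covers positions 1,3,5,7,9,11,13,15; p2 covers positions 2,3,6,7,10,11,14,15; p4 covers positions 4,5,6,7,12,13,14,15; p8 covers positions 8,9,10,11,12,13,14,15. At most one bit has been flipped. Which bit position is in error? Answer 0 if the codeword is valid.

9

s1: b1⊕b3⊕b5⊕b7⊕b9⊕b11⊕b13⊕b15 = 1⊕0⊕1⊕0⊕0⊕0⊕0⊕1 = 1
s2: b2⊕b3⊕b6⊕b7⊕b10⊕b11⊕b14⊕b15 = 1⊕0⊕1⊕0⊕0⊕0⊕1⊕1 = 0
s4: b4⊕b5⊕b6⊕b7⊕b12⊕b13⊕b14⊕b15 = 0⊕1⊕1⊕0⊕0⊕0⊕1⊕1 = 0
s8: b8⊕b9⊕b10⊕b11⊕b12⊕b13⊕b14⊕b15 = 1⊕0⊕0⊕0⊕0⊕0⊕1⊕1 = 1
Syndrome (s8...s1) = 1001 → position 9.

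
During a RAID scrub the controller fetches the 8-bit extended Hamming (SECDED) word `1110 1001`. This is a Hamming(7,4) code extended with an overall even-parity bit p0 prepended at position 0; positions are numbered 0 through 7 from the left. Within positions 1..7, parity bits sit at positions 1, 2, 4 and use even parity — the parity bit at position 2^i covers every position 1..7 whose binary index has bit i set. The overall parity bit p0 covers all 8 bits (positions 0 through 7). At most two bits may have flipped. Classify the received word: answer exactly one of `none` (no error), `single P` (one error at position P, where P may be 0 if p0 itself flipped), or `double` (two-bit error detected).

single 0

s1: b1⊕b3⊕b5⊕b7 = 1⊕0⊕0⊕1 = 0
s2: b2⊕b3⊕b6⊕b7 = 1⊕0⊕0⊕1 = 0
s4: b4⊕b5⊕b6⊕b7 = 1⊕0⊕0⊕1 = 0
Syndrome (s4...s1) = 000 → position 0 (no error).
Overall parity (XOR of all 8 bits, including p0): 1⊕1⊕1⊕0⊕1⊕0⊕0⊕1 = 1
Overall=1, syndrome position=0 → single-bit error at position 0.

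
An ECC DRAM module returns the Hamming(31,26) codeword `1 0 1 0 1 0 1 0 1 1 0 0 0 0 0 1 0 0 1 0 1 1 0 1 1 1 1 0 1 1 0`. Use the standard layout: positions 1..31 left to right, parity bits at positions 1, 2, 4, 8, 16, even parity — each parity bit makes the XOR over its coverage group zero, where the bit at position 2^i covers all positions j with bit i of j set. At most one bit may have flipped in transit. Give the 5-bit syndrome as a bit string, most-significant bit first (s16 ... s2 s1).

s1: b1⊕b3⊕b5⊕b7⊕b9⊕b11⊕b13⊕b15⊕b17⊕b19⊕b21⊕b23⊕b25⊕b27⊕b29⊕b31 = 1⊕1⊕1⊕1⊕1⊕0⊕0⊕0⊕0⊕1⊕1⊕0⊕1⊕1⊕1⊕0 = 0
s2: b2⊕b3⊕b6⊕b7⊕b10⊕b11⊕b14⊕b15⊕b18⊕b19⊕b22⊕b23⊕b26⊕b27⊕b30⊕b31 = 0⊕1⊕0⊕1⊕1⊕0⊕0⊕0⊕0⊕1⊕1⊕0⊕1⊕1⊕1⊕0 = 0
s4: b4⊕b5⊕b6⊕b7⊕b12⊕b13⊕b14⊕b15⊕b20⊕b21⊕b22⊕b23⊕b28⊕b29⊕b30⊕b31 = 0⊕1⊕0⊕1⊕0⊕0⊕0⊕0⊕0⊕1⊕1⊕0⊕0⊕1⊕1⊕0 = 0
s8: b8⊕b9⊕b10⊕b11⊕b12⊕b13⊕b14⊕b15⊕b24⊕b25⊕b26⊕b27⊕b28⊕b29⊕b30⊕b31 = 0⊕1⊕1⊕0⊕0⊕0⊕0⊕0⊕1⊕1⊕1⊕1⊕0⊕1⊕1⊕0 = 0
s16: b16⊕b17⊕b18⊕b19⊕b20⊕b21⊕b22⊕b23⊕b24⊕b25⊕b26⊕b27⊕b28⊕b29⊕b30⊕b31 = 1⊕0⊕0⊕1⊕0⊕1⊕1⊕0⊕1⊕1⊕1⊕1⊕0⊕1⊕1⊕0 = 0
Syndrome (s16...s1) = 00000 → position 0 (no error).

00000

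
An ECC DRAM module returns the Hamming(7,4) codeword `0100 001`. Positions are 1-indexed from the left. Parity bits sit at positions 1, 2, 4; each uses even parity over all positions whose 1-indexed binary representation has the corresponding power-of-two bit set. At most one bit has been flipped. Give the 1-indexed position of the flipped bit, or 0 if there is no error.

s1: b1⊕b3⊕b5⊕b7 = 0⊕0⊕0⊕1 = 1
s2: b2⊕b3⊕b6⊕b7 = 1⊕0⊕0⊕1 = 0
s4: b4⊕b5⊕b6⊕b7 = 0⊕0⊕0⊕1 = 1
Syndrome (s4...s1) = 101 → position 5.

5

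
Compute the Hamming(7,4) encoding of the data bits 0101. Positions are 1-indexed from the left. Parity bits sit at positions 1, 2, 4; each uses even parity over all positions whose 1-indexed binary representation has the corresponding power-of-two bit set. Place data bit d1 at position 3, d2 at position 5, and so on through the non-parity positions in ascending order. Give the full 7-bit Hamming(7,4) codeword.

0100101

Place data bits at non-power-of-two positions: b3=0, b5=1, b6=0, b7=1.
p1 = XOR of data positions {3,5,7} = 0⊕1⊕1 = 0
p2 = XOR of data positions {3,6,7} = 0⊕0⊕1 = 1
p4 = XOR of data positions {5,6,7} = 1⊕0⊕1 = 0
Codeword b1..b7 = 0100101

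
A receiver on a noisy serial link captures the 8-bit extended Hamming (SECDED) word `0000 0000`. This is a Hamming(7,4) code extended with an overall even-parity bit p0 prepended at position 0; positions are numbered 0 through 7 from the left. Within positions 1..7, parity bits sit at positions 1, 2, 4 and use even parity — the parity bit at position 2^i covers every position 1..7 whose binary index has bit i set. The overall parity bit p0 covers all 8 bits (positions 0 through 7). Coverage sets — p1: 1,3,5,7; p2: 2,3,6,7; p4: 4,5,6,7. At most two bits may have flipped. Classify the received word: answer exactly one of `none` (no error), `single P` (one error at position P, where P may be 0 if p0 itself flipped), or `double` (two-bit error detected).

none

s1: b1⊕b3⊕b5⊕b7 = 0⊕0⊕0⊕0 = 0
s2: b2⊕b3⊕b6⊕b7 = 0⊕0⊕0⊕0 = 0
s4: b4⊕b5⊕b6⊕b7 = 0⊕0⊕0⊕0 = 0
Syndrome (s4...s1) = 000 → position 0 (no error).
Overall parity (XOR of all 8 bits, including p0): 0⊕0⊕0⊕0⊕0⊕0⊕0⊕0 = 0
Overall=0, syndrome position=0 → no error.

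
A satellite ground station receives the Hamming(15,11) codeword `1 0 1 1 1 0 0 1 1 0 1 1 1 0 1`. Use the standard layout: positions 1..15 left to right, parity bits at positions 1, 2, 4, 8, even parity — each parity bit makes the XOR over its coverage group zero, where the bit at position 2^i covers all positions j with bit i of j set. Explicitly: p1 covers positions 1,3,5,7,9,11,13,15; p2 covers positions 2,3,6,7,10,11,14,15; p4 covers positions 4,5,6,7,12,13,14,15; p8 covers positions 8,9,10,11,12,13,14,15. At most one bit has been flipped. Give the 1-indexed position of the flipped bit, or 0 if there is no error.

7

s1: b1⊕b3⊕b5⊕b7⊕b9⊕b11⊕b13⊕b15 = 1⊕1⊕1⊕0⊕1⊕1⊕1⊕1 = 1
s2: b2⊕b3⊕b6⊕b7⊕b10⊕b11⊕b14⊕b15 = 0⊕1⊕0⊕0⊕0⊕1⊕0⊕1 = 1
s4: b4⊕b5⊕b6⊕b7⊕b12⊕b13⊕b14⊕b15 = 1⊕1⊕0⊕0⊕1⊕1⊕0⊕1 = 1
s8: b8⊕b9⊕b10⊕b11⊕b12⊕b13⊕b14⊕b15 = 1⊕1⊕0⊕1⊕1⊕1⊕0⊕1 = 0
Syndrome (s8...s1) = 0111 → position 7.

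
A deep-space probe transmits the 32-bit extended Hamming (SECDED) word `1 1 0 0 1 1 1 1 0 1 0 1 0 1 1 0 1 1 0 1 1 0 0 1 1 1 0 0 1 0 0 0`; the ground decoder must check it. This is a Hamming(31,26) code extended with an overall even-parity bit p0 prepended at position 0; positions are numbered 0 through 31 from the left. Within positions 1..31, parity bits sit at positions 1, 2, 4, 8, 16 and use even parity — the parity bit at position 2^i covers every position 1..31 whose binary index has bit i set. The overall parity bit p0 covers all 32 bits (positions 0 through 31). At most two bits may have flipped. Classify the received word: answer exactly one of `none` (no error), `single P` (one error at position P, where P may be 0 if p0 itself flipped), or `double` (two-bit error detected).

double

s1: b1⊕b3⊕b5⊕b7⊕b9⊕b11⊕b13⊕b15⊕b17⊕b19⊕b21⊕b23⊕b25⊕b27⊕b29⊕b31 = 1⊕0⊕1⊕1⊕1⊕1⊕1⊕0⊕1⊕1⊕0⊕1⊕1⊕0⊕0⊕0 = 0
s2: b2⊕b3⊕b6⊕b7⊕b10⊕b11⊕b14⊕b15⊕b18⊕b19⊕b22⊕b23⊕b26⊕b27⊕b30⊕b31 = 0⊕0⊕1⊕1⊕0⊕1⊕1⊕0⊕0⊕1⊕0⊕1⊕0⊕0⊕0⊕0 = 0
s4: b4⊕b5⊕b6⊕b7⊕b12⊕b13⊕b14⊕b15⊕b20⊕b21⊕b22⊕b23⊕b28⊕b29⊕b30⊕b31 = 1⊕1⊕1⊕1⊕0⊕1⊕1⊕0⊕1⊕0⊕0⊕1⊕1⊕0⊕0⊕0 = 1
s8: b8⊕b9⊕b10⊕b11⊕b12⊕b13⊕b14⊕b15⊕b24⊕b25⊕b26⊕b27⊕b28⊕b29⊕b30⊕b31 = 0⊕1⊕0⊕1⊕0⊕1⊕1⊕0⊕1⊕1⊕0⊕0⊕1⊕0⊕0⊕0 = 1
s16: b16⊕b17⊕b18⊕b19⊕b20⊕b21⊕b22⊕b23⊕b24⊕b25⊕b26⊕b27⊕b28⊕b29⊕b30⊕b31 = 1⊕1⊕0⊕1⊕1⊕0⊕0⊕1⊕1⊕1⊕0⊕0⊕1⊕0⊕0⊕0 = 0
Syndrome (s16...s1) = 01100 → position 12.
Overall parity (XOR of all 32 bits, including p0): 1⊕1⊕0⊕0⊕1⊕1⊕1⊕1⊕0⊕1⊕0⊕1⊕0⊕1⊕1⊕0⊕1⊕1⊕0⊕1⊕1⊕0⊕0⊕1⊕1⊕1⊕0⊕0⊕1⊕0⊕0⊕0 = 0
Overall=0, syndrome position=12 → double-bit error detected (uncorrectable).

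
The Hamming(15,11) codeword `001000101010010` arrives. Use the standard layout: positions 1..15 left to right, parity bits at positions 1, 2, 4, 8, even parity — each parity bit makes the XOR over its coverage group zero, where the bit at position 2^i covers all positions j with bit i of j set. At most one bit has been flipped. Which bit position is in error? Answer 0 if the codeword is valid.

8

s1: b1⊕b3⊕b5⊕b7⊕b9⊕b11⊕b13⊕b15 = 0⊕1⊕0⊕1⊕1⊕1⊕0⊕0 = 0
s2: b2⊕b3⊕b6⊕b7⊕b10⊕b11⊕b14⊕b15 = 0⊕1⊕0⊕1⊕0⊕1⊕1⊕0 = 0
s4: b4⊕b5⊕b6⊕b7⊕b12⊕b13⊕b14⊕b15 = 0⊕0⊕0⊕1⊕0⊕0⊕1⊕0 = 0
s8: b8⊕b9⊕b10⊕b11⊕b12⊕b13⊕b14⊕b15 = 0⊕1⊕0⊕1⊕0⊕0⊕1⊕0 = 1
Syndrome (s8...s1) = 1000 → position 8.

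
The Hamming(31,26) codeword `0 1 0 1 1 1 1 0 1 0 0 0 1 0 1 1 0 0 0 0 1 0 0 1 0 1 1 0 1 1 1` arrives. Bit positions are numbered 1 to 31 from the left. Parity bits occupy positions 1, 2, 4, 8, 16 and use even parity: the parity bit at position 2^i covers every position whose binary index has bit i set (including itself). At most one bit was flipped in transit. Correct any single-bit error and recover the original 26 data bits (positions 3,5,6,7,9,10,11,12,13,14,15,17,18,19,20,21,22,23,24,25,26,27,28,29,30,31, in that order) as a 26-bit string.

01110000101000010010110111

s1: b1⊕b3⊕b5⊕b7⊕b9⊕b11⊕b13⊕b15⊕b17⊕b19⊕b21⊕b23⊕b25⊕b27⊕b29⊕b31 = 0⊕0⊕1⊕1⊕1⊕0⊕1⊕1⊕0⊕0⊕1⊕0⊕0⊕1⊕1⊕1 = 1
s2: b2⊕b3⊕b6⊕b7⊕b10⊕b11⊕b14⊕b15⊕b18⊕b19⊕b22⊕b23⊕b26⊕b27⊕b30⊕b31 = 1⊕0⊕1⊕1⊕0⊕0⊕0⊕1⊕0⊕0⊕0⊕0⊕1⊕1⊕1⊕1 = 0
s4: b4⊕b5⊕b6⊕b7⊕b12⊕b13⊕b14⊕b15⊕b20⊕b21⊕b22⊕b23⊕b28⊕b29⊕b30⊕b31 = 1⊕1⊕1⊕1⊕0⊕1⊕0⊕1⊕0⊕1⊕0⊕0⊕0⊕1⊕1⊕1 = 0
s8: b8⊕b9⊕b10⊕b11⊕b12⊕b13⊕b14⊕b15⊕b24⊕b25⊕b26⊕b27⊕b28⊕b29⊕b30⊕b31 = 0⊕1⊕0⊕0⊕0⊕1⊕0⊕1⊕1⊕0⊕1⊕1⊕0⊕1⊕1⊕1 = 1
s16: b16⊕b17⊕b18⊕b19⊕b20⊕b21⊕b22⊕b23⊕b24⊕b25⊕b26⊕b27⊕b28⊕b29⊕b30⊕b31 = 1⊕0⊕0⊕0⊕0⊕1⊕0⊕0⊕1⊕0⊕1⊕1⊕0⊕1⊕1⊕1 = 0
Syndrome (s16...s1) = 01001 → position 9.
Flip bit 9: corrected codeword = 0101111000001011000010010110111
Data bits at positions 3,5,6,7,9,10,11,12,13,14,15,17,18,19,20,21,22,23,24,25,26,27,28,29,30,31: 01110000101000010010110111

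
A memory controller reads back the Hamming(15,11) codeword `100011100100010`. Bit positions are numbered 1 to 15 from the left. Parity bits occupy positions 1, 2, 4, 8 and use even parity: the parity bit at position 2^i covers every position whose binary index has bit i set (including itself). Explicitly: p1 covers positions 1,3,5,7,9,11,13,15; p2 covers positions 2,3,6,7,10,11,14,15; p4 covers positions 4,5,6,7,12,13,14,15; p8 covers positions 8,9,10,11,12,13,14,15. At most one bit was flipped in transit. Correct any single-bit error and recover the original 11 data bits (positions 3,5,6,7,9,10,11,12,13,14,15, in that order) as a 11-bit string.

s1: b1⊕b3⊕b5⊕b7⊕b9⊕b11⊕b13⊕b15 = 1⊕0⊕1⊕1⊕0⊕0⊕0⊕0 = 1
s2: b2⊕b3⊕b6⊕b7⊕b10⊕b11⊕b14⊕b15 = 0⊕0⊕1⊕1⊕1⊕0⊕1⊕0 = 0
s4: b4⊕b5⊕b6⊕b7⊕b12⊕b13⊕b14⊕b15 = 0⊕1⊕1⊕1⊕0⊕0⊕1⊕0 = 0
s8: b8⊕b9⊕b10⊕b11⊕b12⊕b13⊕b14⊕b15 = 0⊕0⊕1⊕0⊕0⊕0⊕1⊕0 = 0
Syndrome (s8...s1) = 0001 → position 1.
Flip bit 1: corrected codeword = 000011100100010
Data bits at positions 3,5,6,7,9,10,11,12,13,14,15: 01110100010

01110100010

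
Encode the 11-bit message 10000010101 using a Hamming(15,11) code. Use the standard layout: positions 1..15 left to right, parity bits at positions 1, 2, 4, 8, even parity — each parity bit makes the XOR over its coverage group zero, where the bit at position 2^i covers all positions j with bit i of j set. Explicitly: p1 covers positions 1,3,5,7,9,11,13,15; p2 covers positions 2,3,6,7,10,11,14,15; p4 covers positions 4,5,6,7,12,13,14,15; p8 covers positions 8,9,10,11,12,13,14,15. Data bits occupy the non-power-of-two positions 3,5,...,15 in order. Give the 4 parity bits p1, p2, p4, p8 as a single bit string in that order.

0101

Place data bits at non-power-of-two positions: b3=1, b5=0, b6=0, b7=0, b9=0, b10=0, b11=1, b12=0, b13=1, b14=0, b15=1.
p1 = XOR of data positions {3,5,7,9,11,13,15} = 1⊕0⊕0⊕0⊕1⊕1⊕1 = 0
p2 = XOR of data positions {3,6,7,10,11,14,15} = 1⊕0⊕0⊕0⊕1⊕0⊕1 = 1
p4 = XOR of data positions {5,6,7,12,13,14,15} = 0⊕0⊕0⊕0⊕1⊕0⊕1 = 0
p8 = XOR of data positions {9,10,11,12,13,14,15} = 0⊕0⊕1⊕0⊕1⊕0⊕1 = 1
Parity bits p1,p2,p4,p8 = 0101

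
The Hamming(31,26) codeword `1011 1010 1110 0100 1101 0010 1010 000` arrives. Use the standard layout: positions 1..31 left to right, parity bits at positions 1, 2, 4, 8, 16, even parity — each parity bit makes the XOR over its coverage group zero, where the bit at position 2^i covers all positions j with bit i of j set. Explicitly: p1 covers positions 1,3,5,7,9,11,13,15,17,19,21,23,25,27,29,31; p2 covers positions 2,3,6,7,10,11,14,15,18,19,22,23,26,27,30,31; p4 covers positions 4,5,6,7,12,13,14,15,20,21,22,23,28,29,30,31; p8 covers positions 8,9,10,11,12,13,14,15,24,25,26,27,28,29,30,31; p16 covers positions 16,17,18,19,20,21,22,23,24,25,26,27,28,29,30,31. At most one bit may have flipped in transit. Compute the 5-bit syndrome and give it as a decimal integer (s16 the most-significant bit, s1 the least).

s1: b1⊕b3⊕b5⊕b7⊕b9⊕b11⊕b13⊕b15⊕b17⊕b19⊕b21⊕b23⊕b25⊕b27⊕b29⊕b31 = 1⊕1⊕1⊕1⊕1⊕1⊕0⊕0⊕1⊕0⊕0⊕1⊕1⊕1⊕0⊕0 = 0
s2: b2⊕b3⊕b6⊕b7⊕b10⊕b11⊕b14⊕b15⊕b18⊕b19⊕b22⊕b23⊕b26⊕b27⊕b30⊕b31 = 0⊕1⊕0⊕1⊕1⊕1⊕1⊕0⊕1⊕0⊕0⊕1⊕0⊕1⊕0⊕0 = 0
s4: b4⊕b5⊕b6⊕b7⊕b12⊕b13⊕b14⊕b15⊕b20⊕b21⊕b22⊕b23⊕b28⊕b29⊕b30⊕b31 = 1⊕1⊕0⊕1⊕0⊕0⊕1⊕0⊕1⊕0⊕0⊕1⊕0⊕0⊕0⊕0 = 0
s8: b8⊕b9⊕b10⊕b11⊕b12⊕b13⊕b14⊕b15⊕b24⊕b25⊕b26⊕b27⊕b28⊕b29⊕b30⊕b31 = 0⊕1⊕1⊕1⊕0⊕0⊕1⊕0⊕0⊕1⊕0⊕1⊕0⊕0⊕0⊕0 = 0
s16: b16⊕b17⊕b18⊕b19⊕b20⊕b21⊕b22⊕b23⊕b24⊕b25⊕b26⊕b27⊕b28⊕b29⊕b30⊕b31 = 0⊕1⊕1⊕0⊕1⊕0⊕0⊕1⊕0⊕1⊕0⊕1⊕0⊕0⊕0⊕0 = 0
Syndrome (s16...s1) = 00000 → position 0 (no error).

0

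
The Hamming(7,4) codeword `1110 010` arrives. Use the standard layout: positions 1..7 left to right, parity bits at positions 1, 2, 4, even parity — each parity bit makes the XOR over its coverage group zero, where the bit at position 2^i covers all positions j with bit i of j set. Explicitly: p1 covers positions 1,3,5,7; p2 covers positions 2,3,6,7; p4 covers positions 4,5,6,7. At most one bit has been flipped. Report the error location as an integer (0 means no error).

6

s1: b1⊕b3⊕b5⊕b7 = 1⊕1⊕0⊕0 = 0
s2: b2⊕b3⊕b6⊕b7 = 1⊕1⊕1⊕0 = 1
s4: b4⊕b5⊕b6⊕b7 = 0⊕0⊕1⊕0 = 1
Syndrome (s4...s1) = 110 → position 6.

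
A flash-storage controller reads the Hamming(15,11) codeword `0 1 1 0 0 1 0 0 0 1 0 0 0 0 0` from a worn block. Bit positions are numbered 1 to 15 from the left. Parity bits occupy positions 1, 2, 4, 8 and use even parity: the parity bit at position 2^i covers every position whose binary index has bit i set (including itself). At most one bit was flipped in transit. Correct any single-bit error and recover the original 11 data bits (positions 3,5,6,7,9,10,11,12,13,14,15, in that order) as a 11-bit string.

10100100100

s1: b1⊕b3⊕b5⊕b7⊕b9⊕b11⊕b13⊕b15 = 0⊕1⊕0⊕0⊕0⊕0⊕0⊕0 = 1
s2: b2⊕b3⊕b6⊕b7⊕b10⊕b11⊕b14⊕b15 = 1⊕1⊕1⊕0⊕1⊕0⊕0⊕0 = 0
s4: b4⊕b5⊕b6⊕b7⊕b12⊕b13⊕b14⊕b15 = 0⊕0⊕1⊕0⊕0⊕0⊕0⊕0 = 1
s8: b8⊕b9⊕b10⊕b11⊕b12⊕b13⊕b14⊕b15 = 0⊕0⊕1⊕0⊕0⊕0⊕0⊕0 = 1
Syndrome (s8...s1) = 1101 → position 13.
Flip bit 13: corrected codeword = 011001000100100
Data bits at positions 3,5,6,7,9,10,11,12,13,14,15: 10100100100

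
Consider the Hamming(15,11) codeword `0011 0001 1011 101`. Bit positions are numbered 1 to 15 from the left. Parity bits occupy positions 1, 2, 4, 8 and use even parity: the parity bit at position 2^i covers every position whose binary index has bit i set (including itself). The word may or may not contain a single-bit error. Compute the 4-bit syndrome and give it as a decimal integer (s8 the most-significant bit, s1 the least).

s1: b1⊕b3⊕b5⊕b7⊕b9⊕b11⊕b13⊕b15 = 0⊕1⊕0⊕0⊕1⊕1⊕1⊕1 = 1
s2: b2⊕b3⊕b6⊕b7⊕b10⊕b11⊕b14⊕b15 = 0⊕1⊕0⊕0⊕0⊕1⊕0⊕1 = 1
s4: b4⊕b5⊕b6⊕b7⊕b12⊕b13⊕b14⊕b15 = 1⊕0⊕0⊕0⊕1⊕1⊕0⊕1 = 0
s8: b8⊕b9⊕b10⊕b11⊕b12⊕b13⊕b14⊕b15 = 1⊕1⊕0⊕1⊕1⊕1⊕0⊕1 = 0
Syndrome (s8...s1) = 0011 → position 3.

3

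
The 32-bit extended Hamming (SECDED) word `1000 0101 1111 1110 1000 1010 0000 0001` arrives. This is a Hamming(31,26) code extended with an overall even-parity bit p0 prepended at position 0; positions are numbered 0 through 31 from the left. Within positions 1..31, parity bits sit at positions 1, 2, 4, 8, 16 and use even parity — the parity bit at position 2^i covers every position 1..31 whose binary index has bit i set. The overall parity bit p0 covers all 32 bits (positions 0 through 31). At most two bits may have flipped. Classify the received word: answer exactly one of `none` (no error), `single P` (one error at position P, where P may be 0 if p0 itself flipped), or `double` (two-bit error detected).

none

s1: b1⊕b3⊕b5⊕b7⊕b9⊕b11⊕b13⊕b15⊕b17⊕b19⊕b21⊕b23⊕b25⊕b27⊕b29⊕b31 = 0⊕0⊕1⊕1⊕1⊕1⊕1⊕0⊕0⊕0⊕0⊕0⊕0⊕0⊕0⊕1 = 0
s2: b2⊕b3⊕b6⊕b7⊕b10⊕b11⊕b14⊕b15⊕b18⊕b19⊕b22⊕b23⊕b26⊕b27⊕b30⊕b31 = 0⊕0⊕0⊕1⊕1⊕1⊕1⊕0⊕0⊕0⊕1⊕0⊕0⊕0⊕0⊕1 = 0
s4: b4⊕b5⊕b6⊕b7⊕b12⊕b13⊕b14⊕b15⊕b20⊕b21⊕b22⊕b23⊕b28⊕b29⊕b30⊕b31 = 0⊕1⊕0⊕1⊕1⊕1⊕1⊕0⊕1⊕0⊕1⊕0⊕0⊕0⊕0⊕1 = 0
s8: b8⊕b9⊕b10⊕b11⊕b12⊕b13⊕b14⊕b15⊕b24⊕b25⊕b26⊕b27⊕b28⊕b29⊕b30⊕b31 = 1⊕1⊕1⊕1⊕1⊕1⊕1⊕0⊕0⊕0⊕0⊕0⊕0⊕0⊕0⊕1 = 0
s16: b16⊕b17⊕b18⊕b19⊕b20⊕b21⊕b22⊕b23⊕b24⊕b25⊕b26⊕b27⊕b28⊕b29⊕b30⊕b31 = 1⊕0⊕0⊕0⊕1⊕0⊕1⊕0⊕0⊕0⊕0⊕0⊕0⊕0⊕0⊕1 = 0
Syndrome (s16...s1) = 00000 → position 0 (no error).
Overall parity (XOR of all 32 bits, including p0): 1⊕0⊕0⊕0⊕0⊕1⊕0⊕1⊕1⊕1⊕1⊕1⊕1⊕1⊕1⊕0⊕1⊕0⊕0⊕0⊕1⊕0⊕1⊕0⊕0⊕0⊕0⊕0⊕0⊕0⊕0⊕1 = 0
Overall=0, syndrome position=0 → no error.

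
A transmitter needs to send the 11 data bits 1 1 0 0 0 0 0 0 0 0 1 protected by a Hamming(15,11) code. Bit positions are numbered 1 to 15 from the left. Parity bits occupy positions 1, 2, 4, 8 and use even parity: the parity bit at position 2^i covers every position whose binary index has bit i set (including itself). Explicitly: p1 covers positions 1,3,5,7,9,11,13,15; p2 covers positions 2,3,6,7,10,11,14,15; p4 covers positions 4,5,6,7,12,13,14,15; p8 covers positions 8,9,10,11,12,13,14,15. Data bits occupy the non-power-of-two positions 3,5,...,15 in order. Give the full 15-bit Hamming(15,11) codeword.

Place data bits at non-power-of-two positions: b3=1, b5=1, b6=0, b7=0, b9=0, b10=0, b11=0, b12=0, b13=0, b14=0, b15=1.
p1 = XOR of data positions {3,5,7,9,11,13,15} = 1⊕1⊕0⊕0⊕0⊕0⊕1 = 1
p2 = XOR of data positions {3,6,7,10,11,14,15} = 1⊕0⊕0⊕0⊕0⊕0⊕1 = 0
p4 = XOR of data positions {5,6,7,12,13,14,15} = 1⊕0⊕0⊕0⊕0⊕0⊕1 = 0
p8 = XOR of data positions {9,10,11,12,13,14,15} = 0⊕0⊕0⊕0⊕0⊕0⊕1 = 1
Codeword b1..b15 = 101010010000001

101010010000001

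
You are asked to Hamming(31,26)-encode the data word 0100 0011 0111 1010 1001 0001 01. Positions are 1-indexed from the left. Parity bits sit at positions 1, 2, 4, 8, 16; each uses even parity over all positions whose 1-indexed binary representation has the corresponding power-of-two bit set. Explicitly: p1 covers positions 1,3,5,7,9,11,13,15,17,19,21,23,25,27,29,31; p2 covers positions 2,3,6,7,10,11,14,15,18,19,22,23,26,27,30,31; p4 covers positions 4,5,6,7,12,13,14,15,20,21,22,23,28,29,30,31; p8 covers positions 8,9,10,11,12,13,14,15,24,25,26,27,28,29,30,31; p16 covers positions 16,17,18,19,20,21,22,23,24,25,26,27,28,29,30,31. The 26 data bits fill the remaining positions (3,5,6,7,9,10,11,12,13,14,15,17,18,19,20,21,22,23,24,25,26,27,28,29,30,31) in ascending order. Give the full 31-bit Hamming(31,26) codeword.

1000100100110111110101001000101

Place data bits at non-power-of-two positions: b3=0, b5=1, b6=0, b7=0, b9=0, b10=0, b11=1, b12=1, b13=0, b14=1, b15=1, b17=1, b18=1, b19=0, b20=1, b21=0, b22=1, b23=0, b24=0, b25=1, b26=0, b27=0, b28=0, b29=1, b30=0, b31=1.
p1 = XOR of data positions {3,5,7,9,11,13,15,17,19,21,23,25,27,29,31} = 0⊕1⊕0⊕0⊕1⊕0⊕1⊕1⊕0⊕0⊕0⊕1⊕0⊕1⊕1 = 1
p2 = XOR of data positions {3,6,7,10,11,14,15,18,19,22,23,26,27,30,31} = 0⊕0⊕0⊕0⊕1⊕1⊕1⊕1⊕0⊕1⊕0⊕0⊕0⊕0⊕1 = 0
p4 = XOR of data positions {5,6,7,12,13,14,15,20,21,22,23,28,29,30,31} = 1⊕0⊕0⊕1⊕0⊕1⊕1⊕1⊕0⊕1⊕0⊕0⊕1⊕0⊕1 = 0
p8 = XOR of data positions {9,10,11,12,13,14,15,24,25,26,27,28,29,30,31} = 0⊕0⊕1⊕1⊕0⊕1⊕1⊕0⊕1⊕0⊕0⊕0⊕1⊕0⊕1 = 1
p16 = XOR of data positions {17,18,19,20,21,22,23,24,25,26,27,28,29,30,31} = 1⊕1⊕0⊕1⊕0⊕1⊕0⊕0⊕1⊕0⊕0⊕0⊕1⊕0⊕1 = 1
Codeword b1..b31 = 1000100100110111110101001000101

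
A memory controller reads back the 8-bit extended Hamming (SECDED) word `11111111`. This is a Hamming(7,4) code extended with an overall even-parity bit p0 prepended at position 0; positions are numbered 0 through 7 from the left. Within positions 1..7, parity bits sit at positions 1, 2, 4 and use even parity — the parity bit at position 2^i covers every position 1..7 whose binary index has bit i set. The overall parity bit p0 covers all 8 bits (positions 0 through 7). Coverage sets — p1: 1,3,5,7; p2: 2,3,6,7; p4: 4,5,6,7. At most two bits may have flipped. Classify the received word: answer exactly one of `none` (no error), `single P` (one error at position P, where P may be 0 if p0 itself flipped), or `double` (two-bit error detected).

none

s1: b1⊕b3⊕b5⊕b7 = 1⊕1⊕1⊕1 = 0
s2: b2⊕b3⊕b6⊕b7 = 1⊕1⊕1⊕1 = 0
s4: b4⊕b5⊕b6⊕b7 = 1⊕1⊕1⊕1 = 0
Syndrome (s4...s1) = 000 → position 0 (no error).
Overall parity (XOR of all 8 bits, including p0): 1⊕1⊕1⊕1⊕1⊕1⊕1⊕1 = 0
Overall=0, syndrome position=0 → no error.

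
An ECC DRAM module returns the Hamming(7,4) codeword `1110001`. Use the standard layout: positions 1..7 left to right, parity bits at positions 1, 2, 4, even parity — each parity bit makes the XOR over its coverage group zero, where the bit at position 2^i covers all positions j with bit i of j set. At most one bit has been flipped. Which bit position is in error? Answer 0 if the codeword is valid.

s1: b1⊕b3⊕b5⊕b7 = 1⊕1⊕0⊕1 = 1
s2: b2⊕b3⊕b6⊕b7 = 1⊕1⊕0⊕1 = 1
s4: b4⊕b5⊕b6⊕b7 = 0⊕0⊕0⊕1 = 1
Syndrome (s4...s1) = 111 → position 7.

7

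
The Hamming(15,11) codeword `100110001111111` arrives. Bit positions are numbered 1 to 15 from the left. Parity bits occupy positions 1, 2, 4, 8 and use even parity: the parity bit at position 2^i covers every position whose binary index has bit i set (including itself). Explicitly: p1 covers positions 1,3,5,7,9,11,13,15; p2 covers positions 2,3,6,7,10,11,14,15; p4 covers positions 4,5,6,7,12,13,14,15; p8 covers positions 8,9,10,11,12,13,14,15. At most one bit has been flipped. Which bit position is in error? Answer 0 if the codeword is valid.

s1: b1⊕b3⊕b5⊕b7⊕b9⊕b11⊕b13⊕b15 = 1⊕0⊕1⊕0⊕1⊕1⊕1⊕1 = 0
s2: b2⊕b3⊕b6⊕b7⊕b10⊕b11⊕b14⊕b15 = 0⊕0⊕0⊕0⊕1⊕1⊕1⊕1 = 0
s4: b4⊕b5⊕b6⊕b7⊕b12⊕b13⊕b14⊕b15 = 1⊕1⊕0⊕0⊕1⊕1⊕1⊕1 = 0
s8: b8⊕b9⊕b10⊕b11⊕b12⊕b13⊕b14⊕b15 = 0⊕1⊕1⊕1⊕1⊕1⊕1⊕1 = 1
Syndrome (s8...s1) = 1000 → position 8.

8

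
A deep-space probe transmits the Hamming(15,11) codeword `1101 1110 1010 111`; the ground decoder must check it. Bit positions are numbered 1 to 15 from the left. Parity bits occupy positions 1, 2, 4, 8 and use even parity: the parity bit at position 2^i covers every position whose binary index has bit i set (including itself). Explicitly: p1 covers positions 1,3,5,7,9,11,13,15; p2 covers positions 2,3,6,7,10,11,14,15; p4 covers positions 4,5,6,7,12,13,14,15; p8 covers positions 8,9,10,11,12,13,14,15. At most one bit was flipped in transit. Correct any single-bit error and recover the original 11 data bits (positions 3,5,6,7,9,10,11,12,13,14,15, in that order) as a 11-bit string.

01111010011

s1: b1⊕b3⊕b5⊕b7⊕b9⊕b11⊕b13⊕b15 = 1⊕0⊕1⊕1⊕1⊕1⊕1⊕1 = 1
s2: b2⊕b3⊕b6⊕b7⊕b10⊕b11⊕b14⊕b15 = 1⊕0⊕1⊕1⊕0⊕1⊕1⊕1 = 0
s4: b4⊕b5⊕b6⊕b7⊕b12⊕b13⊕b14⊕b15 = 1⊕1⊕1⊕1⊕0⊕1⊕1⊕1 = 1
s8: b8⊕b9⊕b10⊕b11⊕b12⊕b13⊕b14⊕b15 = 0⊕1⊕0⊕1⊕0⊕1⊕1⊕1 = 1
Syndrome (s8...s1) = 1101 → position 13.
Flip bit 13: corrected codeword = 110111101010011
Data bits at positions 3,5,6,7,9,10,11,12,13,14,15: 01111010011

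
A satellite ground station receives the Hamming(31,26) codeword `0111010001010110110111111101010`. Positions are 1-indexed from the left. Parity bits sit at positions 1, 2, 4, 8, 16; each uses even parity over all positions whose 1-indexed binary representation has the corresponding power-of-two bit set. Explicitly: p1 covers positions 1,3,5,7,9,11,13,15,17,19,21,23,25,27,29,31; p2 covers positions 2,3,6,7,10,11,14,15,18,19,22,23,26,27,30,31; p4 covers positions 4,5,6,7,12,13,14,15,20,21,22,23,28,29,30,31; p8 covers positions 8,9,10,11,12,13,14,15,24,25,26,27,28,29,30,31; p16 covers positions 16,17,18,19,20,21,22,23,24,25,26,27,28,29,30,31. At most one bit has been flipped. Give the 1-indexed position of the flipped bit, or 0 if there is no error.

30

s1: b1⊕b3⊕b5⊕b7⊕b9⊕b11⊕b13⊕b15⊕b17⊕b19⊕b21⊕b23⊕b25⊕b27⊕b29⊕b31 = 0⊕1⊕0⊕0⊕0⊕0⊕0⊕1⊕1⊕0⊕1⊕1⊕1⊕0⊕0⊕0 = 0
s2: b2⊕b3⊕b6⊕b7⊕b10⊕b11⊕b14⊕b15⊕b18⊕b19⊕b22⊕b23⊕b26⊕b27⊕b30⊕b31 = 1⊕1⊕1⊕0⊕1⊕0⊕1⊕1⊕1⊕0⊕1⊕1⊕1⊕0⊕1⊕0 = 1
s4: b4⊕b5⊕b6⊕b7⊕b12⊕b13⊕b14⊕b15⊕b20⊕b21⊕b22⊕b23⊕b28⊕b29⊕b30⊕b31 = 1⊕0⊕1⊕0⊕1⊕0⊕1⊕1⊕1⊕1⊕1⊕1⊕1⊕0⊕1⊕0 = 1
s8: b8⊕b9⊕b10⊕b11⊕b12⊕b13⊕b14⊕b15⊕b24⊕b25⊕b26⊕b27⊕b28⊕b29⊕b30⊕b31 = 0⊕0⊕1⊕0⊕1⊕0⊕1⊕1⊕1⊕1⊕1⊕0⊕1⊕0⊕1⊕0 = 1
s16: b16⊕b17⊕b18⊕b19⊕b20⊕b21⊕b22⊕b23⊕b24⊕b25⊕b26⊕b27⊕b28⊕b29⊕b30⊕b31 = 0⊕1⊕1⊕0⊕1⊕1⊕1⊕1⊕1⊕1⊕1⊕0⊕1⊕0⊕1⊕0 = 1
Syndrome (s16...s1) = 11110 → position 30.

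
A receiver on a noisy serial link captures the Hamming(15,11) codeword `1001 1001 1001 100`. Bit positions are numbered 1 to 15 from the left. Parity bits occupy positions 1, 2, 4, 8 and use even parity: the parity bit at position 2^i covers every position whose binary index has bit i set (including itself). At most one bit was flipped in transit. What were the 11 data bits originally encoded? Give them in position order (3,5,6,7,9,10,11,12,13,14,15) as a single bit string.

01001001100

s1: b1⊕b3⊕b5⊕b7⊕b9⊕b11⊕b13⊕b15 = 1⊕0⊕1⊕0⊕1⊕0⊕1⊕0 = 0
s2: b2⊕b3⊕b6⊕b7⊕b10⊕b11⊕b14⊕b15 = 0⊕0⊕0⊕0⊕0⊕0⊕0⊕0 = 0
s4: b4⊕b5⊕b6⊕b7⊕b12⊕b13⊕b14⊕b15 = 1⊕1⊕0⊕0⊕1⊕1⊕0⊕0 = 0
s8: b8⊕b9⊕b10⊕b11⊕b12⊕b13⊕b14⊕b15 = 1⊕1⊕0⊕0⊕1⊕1⊕0⊕0 = 0
Syndrome (s8...s1) = 0000 → position 0 (no error).
No correction needed.
Data bits at positions 3,5,6,7,9,10,11,12,13,14,15: 01001001100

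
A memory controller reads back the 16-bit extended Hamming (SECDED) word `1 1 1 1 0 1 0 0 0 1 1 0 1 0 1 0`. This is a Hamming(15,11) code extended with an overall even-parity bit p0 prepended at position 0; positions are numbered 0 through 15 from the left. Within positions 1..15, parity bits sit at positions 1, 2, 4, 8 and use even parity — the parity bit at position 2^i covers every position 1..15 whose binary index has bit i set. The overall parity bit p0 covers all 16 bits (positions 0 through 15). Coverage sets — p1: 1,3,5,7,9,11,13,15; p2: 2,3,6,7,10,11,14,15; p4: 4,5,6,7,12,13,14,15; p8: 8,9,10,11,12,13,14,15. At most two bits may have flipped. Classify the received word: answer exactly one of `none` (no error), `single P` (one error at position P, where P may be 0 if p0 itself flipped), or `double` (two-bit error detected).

s1: b1⊕b3⊕b5⊕b7⊕b9⊕b11⊕b13⊕b15 = 1⊕1⊕1⊕0⊕1⊕0⊕0⊕0 = 0
s2: b2⊕b3⊕b6⊕b7⊕b10⊕b11⊕b14⊕b15 = 1⊕1⊕0⊕0⊕1⊕0⊕1⊕0 = 0
s4: b4⊕b5⊕b6⊕b7⊕b12⊕b13⊕b14⊕b15 = 0⊕1⊕0⊕0⊕1⊕0⊕1⊕0 = 1
s8: b8⊕b9⊕b10⊕b11⊕b12⊕b13⊕b14⊕b15 = 0⊕1⊕1⊕0⊕1⊕0⊕1⊕0 = 0
Syndrome (s8...s1) = 0100 → position 4.
Overall parity (XOR of all 16 bits, including p0): 1⊕1⊕1⊕1⊕0⊕1⊕0⊕0⊕0⊕1⊕1⊕0⊕1⊕0⊕1⊕0 = 1
Overall=1, syndrome position=4 → single-bit error at position 4.

single 4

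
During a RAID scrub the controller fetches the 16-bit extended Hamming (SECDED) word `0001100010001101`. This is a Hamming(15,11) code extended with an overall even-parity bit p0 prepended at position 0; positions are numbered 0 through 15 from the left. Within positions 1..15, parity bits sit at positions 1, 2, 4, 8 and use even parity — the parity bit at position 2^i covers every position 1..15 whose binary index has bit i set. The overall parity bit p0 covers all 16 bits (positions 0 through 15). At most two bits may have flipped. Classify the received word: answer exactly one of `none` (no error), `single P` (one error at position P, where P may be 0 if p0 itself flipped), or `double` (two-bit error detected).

s1: b1⊕b3⊕b5⊕b7⊕b9⊕b11⊕b13⊕b15 = 0⊕1⊕0⊕0⊕0⊕0⊕1⊕1 = 1
s2: b2⊕b3⊕b6⊕b7⊕b10⊕b11⊕b14⊕b15 = 0⊕1⊕0⊕0⊕0⊕0⊕0⊕1 = 0
s4: b4⊕b5⊕b6⊕b7⊕b12⊕b13⊕b14⊕b15 = 1⊕0⊕0⊕0⊕1⊕1⊕0⊕1 = 0
s8: b8⊕b9⊕b10⊕b11⊕b12⊕b13⊕b14⊕b15 = 1⊕0⊕0⊕0⊕1⊕1⊕0⊕1 = 0
Syndrome (s8...s1) = 0001 → position 1.
Overall parity (XOR of all 16 bits, including p0): 0⊕0⊕0⊕1⊕1⊕0⊕0⊕0⊕1⊕0⊕0⊕0⊕1⊕1⊕0⊕1 = 0
Overall=0, syndrome position=1 → double-bit error detected (uncorrectable).

double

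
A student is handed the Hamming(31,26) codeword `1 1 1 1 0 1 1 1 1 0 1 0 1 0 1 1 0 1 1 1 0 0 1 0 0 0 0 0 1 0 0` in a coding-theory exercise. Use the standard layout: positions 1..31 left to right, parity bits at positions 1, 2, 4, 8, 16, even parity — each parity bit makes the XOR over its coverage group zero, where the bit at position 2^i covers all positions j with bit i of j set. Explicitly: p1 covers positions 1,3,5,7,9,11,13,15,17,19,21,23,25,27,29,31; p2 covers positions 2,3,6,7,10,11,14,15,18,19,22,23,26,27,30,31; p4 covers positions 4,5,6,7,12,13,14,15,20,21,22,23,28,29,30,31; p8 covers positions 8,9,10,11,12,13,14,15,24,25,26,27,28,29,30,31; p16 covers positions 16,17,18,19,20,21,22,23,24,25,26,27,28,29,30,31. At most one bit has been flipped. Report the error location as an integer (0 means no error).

2

s1: b1⊕b3⊕b5⊕b7⊕b9⊕b11⊕b13⊕b15⊕b17⊕b19⊕b21⊕b23⊕b25⊕b27⊕b29⊕b31 = 1⊕1⊕0⊕1⊕1⊕1⊕1⊕1⊕0⊕1⊕0⊕1⊕0⊕0⊕1⊕0 = 0
s2: b2⊕b3⊕b6⊕b7⊕b10⊕b11⊕b14⊕b15⊕b18⊕b19⊕b22⊕b23⊕b26⊕b27⊕b30⊕b31 = 1⊕1⊕1⊕1⊕0⊕1⊕0⊕1⊕1⊕1⊕0⊕1⊕0⊕0⊕0⊕0 = 1
s4: b4⊕b5⊕b6⊕b7⊕b12⊕b13⊕b14⊕b15⊕b20⊕b21⊕b22⊕b23⊕b28⊕b29⊕b30⊕b31 = 1⊕0⊕1⊕1⊕0⊕1⊕0⊕1⊕1⊕0⊕0⊕1⊕0⊕1⊕0⊕0 = 0
s8: b8⊕b9⊕b10⊕b11⊕b12⊕b13⊕b14⊕b15⊕b24⊕b25⊕b26⊕b27⊕b28⊕b29⊕b30⊕b31 = 1⊕1⊕0⊕1⊕0⊕1⊕0⊕1⊕0⊕0⊕0⊕0⊕0⊕1⊕0⊕0 = 0
s16: b16⊕b17⊕b18⊕b19⊕b20⊕b21⊕b22⊕b23⊕b24⊕b25⊕b26⊕b27⊕b28⊕b29⊕b30⊕b31 = 1⊕0⊕1⊕1⊕1⊕0⊕0⊕1⊕0⊕0⊕0⊕0⊕0⊕1⊕0⊕0 = 0
Syndrome (s16...s1) = 00010 → position 2.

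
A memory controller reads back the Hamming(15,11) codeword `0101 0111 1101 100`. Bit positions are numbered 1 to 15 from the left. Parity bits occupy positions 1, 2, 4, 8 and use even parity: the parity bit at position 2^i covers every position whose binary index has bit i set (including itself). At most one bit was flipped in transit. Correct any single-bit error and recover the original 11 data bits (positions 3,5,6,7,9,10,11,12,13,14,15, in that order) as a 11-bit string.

00111101000

s1: b1⊕b3⊕b5⊕b7⊕b9⊕b11⊕b13⊕b15 = 0⊕0⊕0⊕1⊕1⊕0⊕1⊕0 = 1
s2: b2⊕b3⊕b6⊕b7⊕b10⊕b11⊕b14⊕b15 = 1⊕0⊕1⊕1⊕1⊕0⊕0⊕0 = 0
s4: b4⊕b5⊕b6⊕b7⊕b12⊕b13⊕b14⊕b15 = 1⊕0⊕1⊕1⊕1⊕1⊕0⊕0 = 1
s8: b8⊕b9⊕b10⊕b11⊕b12⊕b13⊕b14⊕b15 = 1⊕1⊕1⊕0⊕1⊕1⊕0⊕0 = 1
Syndrome (s8...s1) = 1101 → position 13.
Flip bit 13: corrected codeword = 010101111101000
Data bits at positions 3,5,6,7,9,10,11,12,13,14,15: 00111101000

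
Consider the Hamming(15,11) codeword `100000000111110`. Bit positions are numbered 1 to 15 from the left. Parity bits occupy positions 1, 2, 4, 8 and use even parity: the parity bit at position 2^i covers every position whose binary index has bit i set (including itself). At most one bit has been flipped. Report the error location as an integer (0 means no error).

s1: b1⊕b3⊕b5⊕b7⊕b9⊕b11⊕b13⊕b15 = 1⊕0⊕0⊕0⊕0⊕1⊕1⊕0 = 1
s2: b2⊕b3⊕b6⊕b7⊕b10⊕b11⊕b14⊕b15 = 0⊕0⊕0⊕0⊕1⊕1⊕1⊕0 = 1
s4: b4⊕b5⊕b6⊕b7⊕b12⊕b13⊕b14⊕b15 = 0⊕0⊕0⊕0⊕1⊕1⊕1⊕0 = 1
s8: b8⊕b9⊕b10⊕b11⊕b12⊕b13⊕b14⊕b15 = 0⊕0⊕1⊕1⊕1⊕1⊕1⊕0 = 1
Syndrome (s8...s1) = 1111 → position 15.

15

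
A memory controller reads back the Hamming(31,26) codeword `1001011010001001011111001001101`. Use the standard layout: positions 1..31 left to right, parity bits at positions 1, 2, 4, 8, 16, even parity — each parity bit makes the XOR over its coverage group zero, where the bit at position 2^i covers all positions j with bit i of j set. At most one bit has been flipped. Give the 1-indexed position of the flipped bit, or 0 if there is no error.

1

s1: b1⊕b3⊕b5⊕b7⊕b9⊕b11⊕b13⊕b15⊕b17⊕b19⊕b21⊕b23⊕b25⊕b27⊕b29⊕b31 = 1⊕0⊕0⊕1⊕1⊕0⊕1⊕0⊕0⊕1⊕1⊕0⊕1⊕0⊕1⊕1 = 1
s2: b2⊕b3⊕b6⊕b7⊕b10⊕b11⊕b14⊕b15⊕b18⊕b19⊕b22⊕b23⊕b26⊕b27⊕b30⊕b31 = 0⊕0⊕1⊕1⊕0⊕0⊕0⊕0⊕1⊕1⊕1⊕0⊕0⊕0⊕0⊕1 = 0
s4: b4⊕b5⊕b6⊕b7⊕b12⊕b13⊕b14⊕b15⊕b20⊕b21⊕b22⊕b23⊕b28⊕b29⊕b30⊕b31 = 1⊕0⊕1⊕1⊕0⊕1⊕0⊕0⊕1⊕1⊕1⊕0⊕1⊕1⊕0⊕1 = 0
s8: b8⊕b9⊕b10⊕b11⊕b12⊕b13⊕b14⊕b15⊕b24⊕b25⊕b26⊕b27⊕b28⊕b29⊕b30⊕b31 = 0⊕1⊕0⊕0⊕0⊕1⊕0⊕0⊕0⊕1⊕0⊕0⊕1⊕1⊕0⊕1 = 0
s16: b16⊕b17⊕b18⊕b19⊕b20⊕b21⊕b22⊕b23⊕b24⊕b25⊕b26⊕b27⊕b28⊕b29⊕b30⊕b31 = 1⊕0⊕1⊕1⊕1⊕1⊕1⊕0⊕0⊕1⊕0⊕0⊕1⊕1⊕0⊕1 = 0
Syndrome (s16...s1) = 00001 → position 1.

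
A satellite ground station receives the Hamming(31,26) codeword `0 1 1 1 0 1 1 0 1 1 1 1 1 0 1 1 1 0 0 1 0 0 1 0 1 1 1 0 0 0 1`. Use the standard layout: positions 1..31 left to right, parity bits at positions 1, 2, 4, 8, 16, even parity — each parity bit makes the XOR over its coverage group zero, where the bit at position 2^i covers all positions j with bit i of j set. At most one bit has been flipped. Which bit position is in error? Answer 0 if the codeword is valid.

7

s1: b1⊕b3⊕b5⊕b7⊕b9⊕b11⊕b13⊕b15⊕b17⊕b19⊕b21⊕b23⊕b25⊕b27⊕b29⊕b31 = 0⊕1⊕0⊕1⊕1⊕1⊕1⊕1⊕1⊕0⊕0⊕1⊕1⊕1⊕0⊕1 = 1
s2: b2⊕b3⊕b6⊕b7⊕b10⊕b11⊕b14⊕b15⊕b18⊕b19⊕b22⊕b23⊕b26⊕b27⊕b30⊕b31 = 1⊕1⊕1⊕1⊕1⊕1⊕0⊕1⊕0⊕0⊕0⊕1⊕1⊕1⊕0⊕1 = 1
s4: b4⊕b5⊕b6⊕b7⊕b12⊕b13⊕b14⊕b15⊕b20⊕b21⊕b22⊕b23⊕b28⊕b29⊕b30⊕b31 = 1⊕0⊕1⊕1⊕1⊕1⊕0⊕1⊕1⊕0⊕0⊕1⊕0⊕0⊕0⊕1 = 1
s8: b8⊕b9⊕b10⊕b11⊕b12⊕b13⊕b14⊕b15⊕b24⊕b25⊕b26⊕b27⊕b28⊕b29⊕b30⊕b31 = 0⊕1⊕1⊕1⊕1⊕1⊕0⊕1⊕0⊕1⊕1⊕1⊕0⊕0⊕0⊕1 = 0
s16: b16⊕b17⊕b18⊕b19⊕b20⊕b21⊕b22⊕b23⊕b24⊕b25⊕b26⊕b27⊕b28⊕b29⊕b30⊕b31 = 1⊕1⊕0⊕0⊕1⊕0⊕0⊕1⊕0⊕1⊕1⊕1⊕0⊕0⊕0⊕1 = 0
Syndrome (s16...s1) = 00111 → position 7.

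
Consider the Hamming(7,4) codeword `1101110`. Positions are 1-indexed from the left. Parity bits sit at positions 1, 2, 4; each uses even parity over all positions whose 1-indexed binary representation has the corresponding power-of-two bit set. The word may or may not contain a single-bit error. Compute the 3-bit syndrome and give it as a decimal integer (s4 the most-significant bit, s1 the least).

s1: b1⊕b3⊕b5⊕b7 = 1⊕0⊕1⊕0 = 0
s2: b2⊕b3⊕b6⊕b7 = 1⊕0⊕1⊕0 = 0
s4: b4⊕b5⊕b6⊕b7 = 1⊕1⊕1⊕0 = 1
Syndrome (s4...s1) = 100 → position 4.

4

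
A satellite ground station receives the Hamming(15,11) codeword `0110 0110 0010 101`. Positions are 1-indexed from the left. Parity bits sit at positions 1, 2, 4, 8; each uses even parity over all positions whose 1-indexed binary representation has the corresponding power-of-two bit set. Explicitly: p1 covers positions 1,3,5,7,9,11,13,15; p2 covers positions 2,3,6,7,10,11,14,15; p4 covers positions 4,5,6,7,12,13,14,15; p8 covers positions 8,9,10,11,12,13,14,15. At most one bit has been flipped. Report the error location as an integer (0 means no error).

s1: b1⊕b3⊕b5⊕b7⊕b9⊕b11⊕b13⊕b15 = 0⊕1⊕0⊕1⊕0⊕1⊕1⊕1 = 1
s2: b2⊕b3⊕b6⊕b7⊕b10⊕b11⊕b14⊕b15 = 1⊕1⊕1⊕1⊕0⊕1⊕0⊕1 = 0
s4: b4⊕b5⊕b6⊕b7⊕b12⊕b13⊕b14⊕b15 = 0⊕0⊕1⊕1⊕0⊕1⊕0⊕1 = 0
s8: b8⊕b9⊕b10⊕b11⊕b12⊕b13⊕b14⊕b15 = 0⊕0⊕0⊕1⊕0⊕1⊕0⊕1 = 1
Syndrome (s8...s1) = 1001 → position 9.

9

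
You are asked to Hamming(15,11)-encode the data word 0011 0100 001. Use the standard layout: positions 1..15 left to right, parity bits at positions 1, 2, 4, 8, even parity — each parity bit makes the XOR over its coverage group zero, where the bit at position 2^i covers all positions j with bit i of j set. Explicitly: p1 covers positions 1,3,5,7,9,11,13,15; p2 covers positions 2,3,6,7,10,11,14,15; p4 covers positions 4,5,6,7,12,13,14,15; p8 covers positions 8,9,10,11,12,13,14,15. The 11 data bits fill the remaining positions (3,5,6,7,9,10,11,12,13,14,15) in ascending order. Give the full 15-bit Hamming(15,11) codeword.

000101100100001

Place data bits at non-power-of-two positions: b3=0, b5=0, b6=1, b7=1, b9=0, b10=1, b11=0, b12=0, b13=0, b14=0, b15=1.
p1 = XOR of data positions {3,5,7,9,11,13,15} = 0⊕0⊕1⊕0⊕0⊕0⊕1 = 0
p2 = XOR of data positions {3,6,7,10,11,14,15} = 0⊕1⊕1⊕1⊕0⊕0⊕1 = 0
p4 = XOR of data positions {5,6,7,12,13,14,15} = 0⊕1⊕1⊕0⊕0⊕0⊕1 = 1
p8 = XOR of data positions {9,10,11,12,13,14,15} = 0⊕1⊕0⊕0⊕0⊕0⊕1 = 0
Codeword b1..b15 = 000101100100001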